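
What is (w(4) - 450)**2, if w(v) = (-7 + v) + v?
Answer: 201601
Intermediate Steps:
w(v) = -7 + 2*v
(w(4) - 450)**2 = ((-7 + 2*4) - 450)**2 = ((-7 + 8) - 450)**2 = (1 - 450)**2 = (-449)**2 = 201601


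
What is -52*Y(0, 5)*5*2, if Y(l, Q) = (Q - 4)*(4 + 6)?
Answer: -5200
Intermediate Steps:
Y(l, Q) = -40 + 10*Q (Y(l, Q) = (-4 + Q)*10 = -40 + 10*Q)
-52*Y(0, 5)*5*2 = -52*(-40 + 10*5)*5*2 = -52*(-40 + 50)*5*2 = -52*10*5*2 = -2600*2 = -52*100 = -5200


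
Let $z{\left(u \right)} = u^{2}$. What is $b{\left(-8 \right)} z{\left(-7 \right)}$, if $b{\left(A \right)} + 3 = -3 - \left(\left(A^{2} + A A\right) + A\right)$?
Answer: $-6174$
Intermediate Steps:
$b{\left(A \right)} = -6 - A - 2 A^{2}$ ($b{\left(A \right)} = -3 - \left(3 + A + A^{2} + A A\right) = -3 - \left(3 + A + 2 A^{2}\right) = -6 - A - 2 A^{2}$)
$b{\left(-8 \right)} z{\left(-7 \right)} = \left(-6 - -8 - 2 \left(-8\right)^{2}\right) \left(-7\right)^{2} = \left(-6 + 8 - 128\right) 49 = \left(-126\right) 49 = -6174$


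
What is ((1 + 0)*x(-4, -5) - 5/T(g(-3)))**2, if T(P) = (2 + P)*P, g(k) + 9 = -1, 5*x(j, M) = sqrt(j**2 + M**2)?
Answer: 10521/6400 - sqrt(41)/40 ≈ 1.4838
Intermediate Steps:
x(j, M) = sqrt(M**2 + j**2)/5 (x(j, M) = sqrt(j**2 + M**2)/5 = sqrt(M**2 + j**2)/5)
g(k) = -10 (g(k) = -9 - 1 = -10)
T(P) = P*(2 + P)
((1 + 0)*x(-4, -5) - 5/T(g(-3)))**2 = ((1 + 0)*(sqrt((-5)**2 + (-4)**2)/5) - 5*(-1/(10*(2 - 10))))**2 = (1*(sqrt(25 + 16)/5) - 5/((-10*(-8))))**2 = (1*(sqrt(41)/5) - 5/80)**2 = (sqrt(41)/5 - 5*1/80)**2 = (sqrt(41)/5 - 1/16)**2 = (-1/16 + sqrt(41)/5)**2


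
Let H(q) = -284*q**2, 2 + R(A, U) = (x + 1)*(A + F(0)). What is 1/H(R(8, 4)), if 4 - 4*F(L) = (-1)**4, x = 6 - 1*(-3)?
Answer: -1/2076111 ≈ -4.8167e-7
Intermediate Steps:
x = 9 (x = 6 + 3 = 9)
F(L) = 3/4 (F(L) = 1 - 1/4*(-1)**4 = 1 - 1/4*1 = 1 - 1/4 = 3/4)
R(A, U) = 11/2 + 10*A (R(A, U) = -2 + (9 + 1)*(A + 3/4) = -2 + 10*(3/4 + A) = -2 + (15/2 + 10*A) = 11/2 + 10*A)
1/H(R(8, 4)) = 1/(-284*(11/2 + 10*8)**2) = 1/(-284*(11/2 + 80)**2) = 1/(-284*(171/2)**2) = 1/(-284*29241/4) = 1/(-2076111) = -1/2076111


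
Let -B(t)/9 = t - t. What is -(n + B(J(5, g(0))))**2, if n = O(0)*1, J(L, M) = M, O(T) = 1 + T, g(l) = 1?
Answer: -1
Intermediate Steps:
n = 1 (n = (1 + 0)*1 = 1*1 = 1)
B(t) = 0 (B(t) = -9*(t - t) = -9*0 = 0)
-(n + B(J(5, g(0))))**2 = -(1 + 0)**2 = -1*1**2 = -1*1 = -1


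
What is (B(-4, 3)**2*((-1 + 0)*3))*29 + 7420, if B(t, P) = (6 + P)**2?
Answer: -563387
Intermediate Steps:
(B(-4, 3)**2*((-1 + 0)*3))*29 + 7420 = (((6 + 3)**2)**2*((-1 + 0)*3))*29 + 7420 = ((9**2)**2*(-1*3))*29 + 7420 = (81**2*(-3))*29 + 7420 = (6561*(-3))*29 + 7420 = -19683*29 + 7420 = -570807 + 7420 = -563387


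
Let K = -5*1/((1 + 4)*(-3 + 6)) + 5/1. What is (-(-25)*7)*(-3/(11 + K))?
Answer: -1575/47 ≈ -33.511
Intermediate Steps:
K = 14/3 (K = -5/(5*3) + 5*1 = -5/15 + 5 = -5*1/15 + 5 = -1/3 + 5 = 14/3 ≈ 4.6667)
(-(-25)*7)*(-3/(11 + K)) = (-(-25)*7)*(-3/(11 + 14/3)) = (-25*(-7))*(-3/(47/3)) = 175*((3/47)*(-3)) = 175*(-9/47) = -1575/47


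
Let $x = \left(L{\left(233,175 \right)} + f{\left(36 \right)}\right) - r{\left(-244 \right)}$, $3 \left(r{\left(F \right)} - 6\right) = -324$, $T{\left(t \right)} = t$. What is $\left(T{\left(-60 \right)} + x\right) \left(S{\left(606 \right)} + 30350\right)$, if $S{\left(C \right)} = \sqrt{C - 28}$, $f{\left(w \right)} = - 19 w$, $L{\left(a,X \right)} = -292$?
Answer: $-28346900 - 15878 \sqrt{2} \approx -2.8369 \cdot 10^{7}$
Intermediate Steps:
$r{\left(F \right)} = -102$ ($r{\left(F \right)} = 6 + \frac{1}{3} \left(-324\right) = 6 - 108 = -102$)
$S{\left(C \right)} = \sqrt{-28 + C}$
$x = -874$ ($x = \left(-292 - 684\right) - -102 = \left(-292 - 684\right) + 102 = -976 + 102 = -874$)
$\left(T{\left(-60 \right)} + x\right) \left(S{\left(606 \right)} + 30350\right) = \left(-60 - 874\right) \left(\sqrt{-28 + 606} + 30350\right) = - 934 \left(\sqrt{578} + 30350\right) = - 934 \left(17 \sqrt{2} + 30350\right) = - 934 \left(30350 + 17 \sqrt{2}\right) = -28346900 - 15878 \sqrt{2}$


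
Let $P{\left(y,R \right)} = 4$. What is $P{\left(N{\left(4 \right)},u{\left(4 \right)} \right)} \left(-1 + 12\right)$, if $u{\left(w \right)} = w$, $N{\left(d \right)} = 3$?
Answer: $44$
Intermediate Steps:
$P{\left(N{\left(4 \right)},u{\left(4 \right)} \right)} \left(-1 + 12\right) = 4 \left(-1 + 12\right) = 4 \cdot 11 = 44$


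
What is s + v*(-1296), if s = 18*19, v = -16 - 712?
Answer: 943830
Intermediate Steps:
v = -728
s = 342
s + v*(-1296) = 342 - 728*(-1296) = 342 + 943488 = 943830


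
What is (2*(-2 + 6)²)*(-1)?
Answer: -32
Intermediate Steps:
(2*(-2 + 6)²)*(-1) = (2*4²)*(-1) = (2*16)*(-1) = 32*(-1) = -32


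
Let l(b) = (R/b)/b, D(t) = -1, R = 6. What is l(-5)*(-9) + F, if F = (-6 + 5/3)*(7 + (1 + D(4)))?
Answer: -2437/75 ≈ -32.493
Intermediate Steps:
l(b) = 6/b**2 (l(b) = (6/b)/b = 6/b**2)
F = -91/3 (F = (-6 + 5/3)*(7 + (1 - 1)) = (-6 + 5*(1/3))*(7 + 0) = (-6 + 5/3)*7 = -13/3*7 = -91/3 ≈ -30.333)
l(-5)*(-9) + F = (6/(-5)**2)*(-9) - 91/3 = (6*(1/25))*(-9) - 91/3 = (6/25)*(-9) - 91/3 = -54/25 - 91/3 = -2437/75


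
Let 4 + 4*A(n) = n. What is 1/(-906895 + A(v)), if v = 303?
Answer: -4/3627281 ≈ -1.1028e-6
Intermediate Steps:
A(n) = -1 + n/4
1/(-906895 + A(v)) = 1/(-906895 + (-1 + (¼)*303)) = 1/(-906895 + (-1 + 303/4)) = 1/(-906895 + 299/4) = 1/(-3627281/4) = -4/3627281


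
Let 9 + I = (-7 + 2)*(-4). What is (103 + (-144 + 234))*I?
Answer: 2123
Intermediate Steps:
I = 11 (I = -9 + (-7 + 2)*(-4) = -9 - 5*(-4) = -9 + 20 = 11)
(103 + (-144 + 234))*I = (103 + (-144 + 234))*11 = (103 + 90)*11 = 193*11 = 2123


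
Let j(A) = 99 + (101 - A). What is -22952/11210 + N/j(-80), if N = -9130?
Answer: -286247/8260 ≈ -34.655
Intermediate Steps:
j(A) = 200 - A
-22952/11210 + N/j(-80) = -22952/11210 - 9130/(200 - 1*(-80)) = -22952*1/11210 - 9130/(200 + 80) = -604/295 - 9130/280 = -604/295 - 9130*1/280 = -604/295 - 913/28 = -286247/8260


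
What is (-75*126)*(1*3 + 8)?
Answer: -103950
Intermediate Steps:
(-75*126)*(1*3 + 8) = -9450*(3 + 8) = -9450*11 = -103950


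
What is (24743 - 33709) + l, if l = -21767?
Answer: -30733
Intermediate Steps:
(24743 - 33709) + l = (24743 - 33709) - 21767 = -8966 - 21767 = -30733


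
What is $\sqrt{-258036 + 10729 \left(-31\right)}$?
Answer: $i \sqrt{590635} \approx 768.53 i$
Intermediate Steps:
$\sqrt{-258036 + 10729 \left(-31\right)} = \sqrt{-258036 - 332599} = \sqrt{-590635} = i \sqrt{590635}$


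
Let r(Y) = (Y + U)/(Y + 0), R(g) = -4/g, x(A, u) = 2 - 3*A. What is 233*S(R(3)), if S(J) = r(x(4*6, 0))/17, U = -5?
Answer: 3495/238 ≈ 14.685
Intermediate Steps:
r(Y) = (-5 + Y)/Y (r(Y) = (Y - 5)/(Y + 0) = (-5 + Y)/Y)
S(J) = 15/238 (S(J) = ((-5 + (2 - 12*6))/(2 - 12*6))/17 = ((-5 + (2 - 3*24))/(2 - 3*24))*(1/17) = ((-5 + (2 - 72))/(2 - 72))*(1/17) = ((-5 - 70)/(-70))*(1/17) = -1/70*(-75)*(1/17) = (15/14)*(1/17) = 15/238)
233*S(R(3)) = 233*(15/238) = 3495/238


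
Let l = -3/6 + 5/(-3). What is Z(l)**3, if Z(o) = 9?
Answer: 729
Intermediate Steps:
l = -13/6 (l = -3*1/6 + 5*(-1/3) = -1/2 - 5/3 = -13/6 ≈ -2.1667)
Z(l)**3 = 9**3 = 729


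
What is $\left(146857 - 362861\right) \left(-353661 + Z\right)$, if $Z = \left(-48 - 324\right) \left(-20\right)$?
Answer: $74785120884$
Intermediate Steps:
$Z = 7440$ ($Z = \left(-372\right) \left(-20\right) = 7440$)
$\left(146857 - 362861\right) \left(-353661 + Z\right) = \left(146857 - 362861\right) \left(-353661 + 7440\right) = \left(146857 - 362861\right) \left(-346221\right) = \left(-216004\right) \left(-346221\right) = 74785120884$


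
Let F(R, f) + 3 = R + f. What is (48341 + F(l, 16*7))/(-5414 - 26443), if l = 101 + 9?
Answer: -48560/31857 ≈ -1.5243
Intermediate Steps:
l = 110
F(R, f) = -3 + R + f (F(R, f) = -3 + (R + f) = -3 + R + f)
(48341 + F(l, 16*7))/(-5414 - 26443) = (48341 + (-3 + 110 + 16*7))/(-5414 - 26443) = (48341 + (-3 + 110 + 112))/(-31857) = (48341 + 219)*(-1/31857) = 48560*(-1/31857) = -48560/31857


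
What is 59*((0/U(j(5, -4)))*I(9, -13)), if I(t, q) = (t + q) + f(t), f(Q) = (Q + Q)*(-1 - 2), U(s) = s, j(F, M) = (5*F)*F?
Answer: 0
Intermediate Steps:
j(F, M) = 5*F²
f(Q) = -6*Q (f(Q) = (2*Q)*(-3) = -6*Q)
I(t, q) = q - 5*t (I(t, q) = (t + q) - 6*t = (q + t) - 6*t = q - 5*t)
59*((0/U(j(5, -4)))*I(9, -13)) = 59*((0/((5*5²)))*(-13 - 5*9)) = 59*((0/((5*25)))*(-13 - 45)) = 59*((0/125)*(-58)) = 59*((0*(1/125))*(-58)) = 59*(0*(-58)) = 59*0 = 0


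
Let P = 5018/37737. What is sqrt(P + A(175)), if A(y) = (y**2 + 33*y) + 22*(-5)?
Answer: 2*sqrt(1435558194091)/12579 ≈ 190.50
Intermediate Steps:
A(y) = -110 + y**2 + 33*y (A(y) = (y**2 + 33*y) - 110 = -110 + y**2 + 33*y)
P = 5018/37737 (P = 5018*(1/37737) = 5018/37737 ≈ 0.13297)
sqrt(P + A(175)) = sqrt(5018/37737 + (-110 + 175**2 + 33*175)) = sqrt(5018/37737 + (-110 + 30625 + 5775)) = sqrt(5018/37737 + 36290) = sqrt(1369480748/37737) = 2*sqrt(1435558194091)/12579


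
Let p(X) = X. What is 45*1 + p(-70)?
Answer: -25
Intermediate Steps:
45*1 + p(-70) = 45*1 - 70 = 45 - 70 = -25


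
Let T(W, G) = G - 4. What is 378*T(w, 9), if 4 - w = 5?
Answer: 1890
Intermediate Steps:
w = -1 (w = 4 - 1*5 = 4 - 5 = -1)
T(W, G) = -4 + G
378*T(w, 9) = 378*(-4 + 9) = 378*5 = 1890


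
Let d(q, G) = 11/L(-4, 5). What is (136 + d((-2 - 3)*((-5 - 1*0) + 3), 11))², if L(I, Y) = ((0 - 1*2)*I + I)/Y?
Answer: 358801/16 ≈ 22425.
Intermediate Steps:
L(I, Y) = -I/Y (L(I, Y) = ((0 - 2)*I + I)/Y = (-2*I + I)/Y = (-I)/Y = -I/Y)
d(q, G) = 55/4 (d(q, G) = 11/((-1*(-4)/5)) = 11/((-1*(-4)*⅕)) = 11/(⅘) = 11*(5/4) = 55/4)
(136 + d((-2 - 3)*((-5 - 1*0) + 3), 11))² = (136 + 55/4)² = (599/4)² = 358801/16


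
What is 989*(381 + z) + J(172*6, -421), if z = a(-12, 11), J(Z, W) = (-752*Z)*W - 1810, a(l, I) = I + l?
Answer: 327096954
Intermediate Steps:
J(Z, W) = -1810 - 752*W*Z (J(Z, W) = -752*W*Z - 1810 = -1810 - 752*W*Z)
z = -1 (z = 11 - 12 = -1)
989*(381 + z) + J(172*6, -421) = 989*(381 - 1) + (-1810 - 752*(-421)*172*6) = 989*380 + (-1810 - 752*(-421)*1032) = 375820 + (-1810 + 326722944) = 375820 + 326721134 = 327096954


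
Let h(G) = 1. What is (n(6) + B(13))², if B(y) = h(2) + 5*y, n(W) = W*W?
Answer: 10404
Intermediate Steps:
n(W) = W²
B(y) = 1 + 5*y
(n(6) + B(13))² = (6² + (1 + 5*13))² = (36 + (1 + 65))² = (36 + 66)² = 102² = 10404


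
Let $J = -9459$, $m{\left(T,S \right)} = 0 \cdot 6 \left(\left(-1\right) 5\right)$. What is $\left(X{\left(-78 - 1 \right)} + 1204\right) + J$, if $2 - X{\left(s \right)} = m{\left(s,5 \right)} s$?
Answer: $-8253$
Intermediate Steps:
$m{\left(T,S \right)} = 0$ ($m{\left(T,S \right)} = 0 \left(-5\right) = 0$)
$X{\left(s \right)} = 2$ ($X{\left(s \right)} = 2 - 0 s = 2 - 0 = 2 + 0 = 2$)
$\left(X{\left(-78 - 1 \right)} + 1204\right) + J = \left(2 + 1204\right) - 9459 = 1206 - 9459 = -8253$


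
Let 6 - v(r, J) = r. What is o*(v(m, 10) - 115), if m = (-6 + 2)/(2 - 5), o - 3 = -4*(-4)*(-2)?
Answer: 9599/3 ≈ 3199.7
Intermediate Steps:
o = -29 (o = 3 - 4*(-4)*(-2) = 3 + 16*(-2) = 3 - 32 = -29)
m = 4/3 (m = -4/(-3) = -4*(-⅓) = 4/3 ≈ 1.3333)
v(r, J) = 6 - r
o*(v(m, 10) - 115) = -29*((6 - 1*4/3) - 115) = -29*((6 - 4/3) - 115) = -29*(14/3 - 115) = -29*(-331/3) = 9599/3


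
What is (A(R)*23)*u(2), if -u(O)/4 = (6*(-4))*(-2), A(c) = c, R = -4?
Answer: 17664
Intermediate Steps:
u(O) = -192 (u(O) = -4*6*(-4)*(-2) = -(-96)*(-2) = -4*48 = -192)
(A(R)*23)*u(2) = -4*23*(-192) = -92*(-192) = 17664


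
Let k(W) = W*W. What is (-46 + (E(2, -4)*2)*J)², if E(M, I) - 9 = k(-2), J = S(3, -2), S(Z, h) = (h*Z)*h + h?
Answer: 45796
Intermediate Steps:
S(Z, h) = h + Z*h² (S(Z, h) = (Z*h)*h + h = Z*h² + h = h + Z*h²)
k(W) = W²
J = 10 (J = -2*(1 + 3*(-2)) = -2*(1 - 6) = -2*(-5) = 10)
E(M, I) = 13 (E(M, I) = 9 + (-2)² = 9 + 4 = 13)
(-46 + (E(2, -4)*2)*J)² = (-46 + (13*2)*10)² = (-46 + 26*10)² = (-46 + 260)² = 214² = 45796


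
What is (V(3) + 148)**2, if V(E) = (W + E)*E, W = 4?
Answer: 28561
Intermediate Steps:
V(E) = E*(4 + E) (V(E) = (4 + E)*E = E*(4 + E))
(V(3) + 148)**2 = (3*(4 + 3) + 148)**2 = (3*7 + 148)**2 = (21 + 148)**2 = 169**2 = 28561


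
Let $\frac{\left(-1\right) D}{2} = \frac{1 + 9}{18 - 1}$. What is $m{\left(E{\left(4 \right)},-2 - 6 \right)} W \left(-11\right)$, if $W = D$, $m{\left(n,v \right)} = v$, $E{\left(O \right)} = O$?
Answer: $- \frac{1760}{17} \approx -103.53$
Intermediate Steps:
$D = - \frac{20}{17}$ ($D = - 2 \frac{1 + 9}{18 - 1} = - 2 \cdot \frac{10}{17} = - 2 \cdot 10 \cdot \frac{1}{17} = \left(-2\right) \frac{10}{17} = - \frac{20}{17} \approx -1.1765$)
$W = - \frac{20}{17} \approx -1.1765$
$m{\left(E{\left(4 \right)},-2 - 6 \right)} W \left(-11\right) = \left(-2 - 6\right) \left(- \frac{20}{17}\right) \left(-11\right) = \left(-8\right) \left(- \frac{20}{17}\right) \left(-11\right) = \frac{160}{17} \left(-11\right) = - \frac{1760}{17}$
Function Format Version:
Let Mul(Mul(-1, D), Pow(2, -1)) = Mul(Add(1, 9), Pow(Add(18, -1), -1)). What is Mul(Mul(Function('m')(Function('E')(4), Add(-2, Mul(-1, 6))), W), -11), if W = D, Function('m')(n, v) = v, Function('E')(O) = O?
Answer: Rational(-1760, 17) ≈ -103.53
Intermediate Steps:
D = Rational(-20, 17) (D = Mul(-2, Mul(Add(1, 9), Pow(Add(18, -1), -1))) = Mul(-2, Mul(10, Pow(17, -1))) = Mul(-2, Mul(10, Rational(1, 17))) = Mul(-2, Rational(10, 17)) = Rational(-20, 17) ≈ -1.1765)
W = Rational(-20, 17) ≈ -1.1765
Mul(Mul(Function('m')(Function('E')(4), Add(-2, Mul(-1, 6))), W), -11) = Mul(Mul(Add(-2, Mul(-1, 6)), Rational(-20, 17)), -11) = Mul(Mul(Add(-2, -6), Rational(-20, 17)), -11) = Mul(Mul(-8, Rational(-20, 17)), -11) = Mul(Rational(160, 17), -11) = Rational(-1760, 17)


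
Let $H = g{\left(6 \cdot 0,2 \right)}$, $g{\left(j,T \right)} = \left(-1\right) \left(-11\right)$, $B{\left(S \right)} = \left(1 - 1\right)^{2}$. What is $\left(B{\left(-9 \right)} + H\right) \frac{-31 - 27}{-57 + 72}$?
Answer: $- \frac{638}{15} \approx -42.533$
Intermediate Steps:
$B{\left(S \right)} = 0$ ($B{\left(S \right)} = 0^{2} = 0$)
$g{\left(j,T \right)} = 11$
$H = 11$
$\left(B{\left(-9 \right)} + H\right) \frac{-31 - 27}{-57 + 72} = \left(0 + 11\right) \frac{-31 - 27}{-57 + 72} = 11 \left(- \frac{58}{15}\right) = - \frac{638}{15}$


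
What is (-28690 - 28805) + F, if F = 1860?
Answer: -55635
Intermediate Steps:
(-28690 - 28805) + F = (-28690 - 28805) + 1860 = -57495 + 1860 = -55635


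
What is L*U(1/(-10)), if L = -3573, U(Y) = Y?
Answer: 3573/10 ≈ 357.30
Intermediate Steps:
L*U(1/(-10)) = -3573/(-10) = -3573*(-1/10) = 3573/10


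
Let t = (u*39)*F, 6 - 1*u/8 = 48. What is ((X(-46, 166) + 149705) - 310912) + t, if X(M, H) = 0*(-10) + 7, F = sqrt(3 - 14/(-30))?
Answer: -161200 - 8736*sqrt(195)/5 ≈ -1.8560e+5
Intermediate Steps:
u = -336 (u = 48 - 8*48 = 48 - 384 = -336)
F = 2*sqrt(195)/15 (F = sqrt(3 - 14*(-1/30)) = sqrt(3 + 7/15) = sqrt(52/15) = 2*sqrt(195)/15 ≈ 1.8619)
X(M, H) = 7 (X(M, H) = 0 + 7 = 7)
t = -8736*sqrt(195)/5 (t = (-336*39)*(2*sqrt(195)/15) = -8736*sqrt(195)/5 ≈ -24398.)
((X(-46, 166) + 149705) - 310912) + t = ((7 + 149705) - 310912) - 8736*sqrt(195)/5 = (149712 - 310912) - 8736*sqrt(195)/5 = -161200 - 8736*sqrt(195)/5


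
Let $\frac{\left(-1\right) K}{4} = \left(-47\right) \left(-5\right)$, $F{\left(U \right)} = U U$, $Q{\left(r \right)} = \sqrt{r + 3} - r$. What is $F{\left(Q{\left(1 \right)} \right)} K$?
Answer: $-940$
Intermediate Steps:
$Q{\left(r \right)} = \sqrt{3 + r} - r$
$F{\left(U \right)} = U^{2}$
$K = -940$ ($K = - 4 \left(\left(-47\right) \left(-5\right)\right) = \left(-4\right) 235 = -940$)
$F{\left(Q{\left(1 \right)} \right)} K = \left(\sqrt{3 + 1} - 1\right)^{2} \left(-940\right) = \left(\sqrt{4} - 1\right)^{2} \left(-940\right) = \left(2 - 1\right)^{2} \left(-940\right) = 1^{2} \left(-940\right) = 1 \left(-940\right) = -940$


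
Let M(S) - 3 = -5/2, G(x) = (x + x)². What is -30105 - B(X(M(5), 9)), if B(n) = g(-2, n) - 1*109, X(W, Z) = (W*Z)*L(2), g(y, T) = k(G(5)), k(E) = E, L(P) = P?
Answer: -30096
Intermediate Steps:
G(x) = 4*x² (G(x) = (2*x)² = 4*x²)
M(S) = ½ (M(S) = 3 - 5/2 = ½)
g(y, T) = 100 (g(y, T) = 4*5² = 4*25 = 100)
X(W, Z) = 2*W*Z (X(W, Z) = (W*Z)*2 = 2*W*Z)
B(n) = -9 (B(n) = 100 - 1*109 = 100 - 109 = -9)
-30105 - B(X(M(5), 9)) = -30105 - 1*(-9) = -30105 + 9 = -30096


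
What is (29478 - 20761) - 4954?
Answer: 3763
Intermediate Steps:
(29478 - 20761) - 4954 = 8717 - 4954 = 3763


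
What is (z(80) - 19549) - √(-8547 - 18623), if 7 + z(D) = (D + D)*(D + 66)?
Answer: 3804 - I*√27170 ≈ 3804.0 - 164.83*I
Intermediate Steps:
z(D) = -7 + 2*D*(66 + D) (z(D) = -7 + (D + D)*(D + 66) = -7 + (2*D)*(66 + D) = -7 + 2*D*(66 + D))
(z(80) - 19549) - √(-8547 - 18623) = ((-7 + 2*80² + 132*80) - 19549) - √(-8547 - 18623) = ((-7 + 2*6400 + 10560) - 19549) - √(-27170) = ((-7 + 12800 + 10560) - 19549) - I*√27170 = (23353 - 19549) - I*√27170 = 3804 - I*√27170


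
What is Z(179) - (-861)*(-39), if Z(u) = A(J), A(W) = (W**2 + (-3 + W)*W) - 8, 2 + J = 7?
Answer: -33552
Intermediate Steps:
J = 5 (J = -2 + 7 = 5)
A(W) = -8 + W**2 + W*(-3 + W) (A(W) = (W**2 + W*(-3 + W)) - 8 = -8 + W**2 + W*(-3 + W))
Z(u) = 27 (Z(u) = -8 - 3*5 + 2*5**2 = -8 - 15 + 2*25 = -8 - 15 + 50 = 27)
Z(179) - (-861)*(-39) = 27 - (-861)*(-39) = 27 - 1*33579 = 27 - 33579 = -33552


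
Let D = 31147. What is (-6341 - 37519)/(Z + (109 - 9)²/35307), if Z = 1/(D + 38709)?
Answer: -108176558037120/698595307 ≈ -1.5485e+5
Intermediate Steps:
Z = 1/69856 (Z = 1/(31147 + 38709) = 1/69856 ≈ 1.4315e-5)
(-6341 - 37519)/(Z + (109 - 9)²/35307) = (-6341 - 37519)/(1/69856 + (109 - 9)²/35307) = -43860/(1/69856 + 100²*(1/35307)) = -43860/(1/69856 + 10000*(1/35307)) = -43860/(1/69856 + 10000/35307) = -43860/698595307/2466405792 = -43860*2466405792/698595307 = -108176558037120/698595307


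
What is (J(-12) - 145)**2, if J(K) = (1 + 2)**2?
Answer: 18496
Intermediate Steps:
J(K) = 9 (J(K) = 3**2 = 9)
(J(-12) - 145)**2 = (9 - 145)**2 = (-136)**2 = 18496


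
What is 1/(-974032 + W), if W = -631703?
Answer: -1/1605735 ≈ -6.2277e-7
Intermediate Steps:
1/(-974032 + W) = 1/(-974032 - 631703) = 1/(-1605735) = -1/1605735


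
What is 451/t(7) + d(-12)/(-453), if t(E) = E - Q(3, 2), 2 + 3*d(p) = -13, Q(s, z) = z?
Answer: 204328/2265 ≈ 90.211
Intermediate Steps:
d(p) = -5 (d(p) = -2/3 + (1/3)*(-13) = -2/3 - 13/3 = -5)
t(E) = -2 + E (t(E) = E - 1*2 = E - 2 = -2 + E)
451/t(7) + d(-12)/(-453) = 451/(-2 + 7) - 5/(-453) = 451/5 - 5*(-1/453) = 451*(1/5) + 5/453 = 451/5 + 5/453 = 204328/2265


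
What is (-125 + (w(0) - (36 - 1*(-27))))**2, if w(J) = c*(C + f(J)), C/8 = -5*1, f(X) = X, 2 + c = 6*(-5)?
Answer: 1192464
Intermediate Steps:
c = -32 (c = -2 + 6*(-5) = -2 - 30 = -32)
C = -40 (C = 8*(-5*1) = 8*(-5) = -40)
w(J) = 1280 - 32*J (w(J) = -32*(-40 + J) = 1280 - 32*J)
(-125 + (w(0) - (36 - 1*(-27))))**2 = (-125 + ((1280 - 32*0) - (36 - 1*(-27))))**2 = (-125 + ((1280 + 0) - (36 + 27)))**2 = (-125 + (1280 - 1*63))**2 = (-125 + (1280 - 63))**2 = (-125 + 1217)**2 = 1092**2 = 1192464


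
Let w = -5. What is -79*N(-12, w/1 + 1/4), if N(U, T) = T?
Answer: 1501/4 ≈ 375.25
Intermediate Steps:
-79*N(-12, w/1 + 1/4) = -79*(-5/1 + 1/4) = -79*(-5*1 + 1*(¼)) = -79*(-5 + ¼) = -79*(-19/4) = 1501/4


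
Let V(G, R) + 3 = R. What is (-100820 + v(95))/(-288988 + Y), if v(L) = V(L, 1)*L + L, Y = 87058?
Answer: 20183/40386 ≈ 0.49975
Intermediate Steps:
V(G, R) = -3 + R
v(L) = -L (v(L) = (-3 + 1)*L + L = -2*L + L = -L)
(-100820 + v(95))/(-288988 + Y) = (-100820 - 1*95)/(-288988 + 87058) = (-100820 - 95)/(-201930) = -100915*(-1/201930) = 20183/40386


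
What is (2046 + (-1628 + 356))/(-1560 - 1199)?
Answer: -774/2759 ≈ -0.28054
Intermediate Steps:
(2046 + (-1628 + 356))/(-1560 - 1199) = (2046 - 1272)/(-2759) = 774*(-1/2759) = -774/2759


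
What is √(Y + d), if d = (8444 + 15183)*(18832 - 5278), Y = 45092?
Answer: 5*√12811418 ≈ 17897.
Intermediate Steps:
d = 320240358 (d = 23627*13554 = 320240358)
√(Y + d) = √(45092 + 320240358) = √320285450 = 5*√12811418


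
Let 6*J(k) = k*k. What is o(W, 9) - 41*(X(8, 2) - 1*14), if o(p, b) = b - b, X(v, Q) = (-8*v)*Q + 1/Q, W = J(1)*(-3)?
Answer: 11603/2 ≈ 5801.5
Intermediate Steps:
J(k) = k**2/6 (J(k) = (k*k)/6 = k**2/6)
W = -1/2 (W = ((1/6)*1**2)*(-3) = ((1/6)*1)*(-3) = (1/6)*(-3) = -1/2 ≈ -0.50000)
X(v, Q) = 1/Q - 8*Q*v (X(v, Q) = -8*Q*v + 1/Q = 1/Q - 8*Q*v)
o(p, b) = 0
o(W, 9) - 41*(X(8, 2) - 1*14) = 0 - 41*((1/2 - 8*2*8) - 1*14) = 0 - 41*((1/2 - 128) - 14) = 0 - 41*(-255/2 - 14) = 0 - 41*(-283/2) = 0 + 11603/2 = 11603/2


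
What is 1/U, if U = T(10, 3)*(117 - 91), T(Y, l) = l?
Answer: 1/78 ≈ 0.012821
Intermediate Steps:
U = 78 (U = 3*(117 - 91) = 3*26 = 78)
1/U = 1/78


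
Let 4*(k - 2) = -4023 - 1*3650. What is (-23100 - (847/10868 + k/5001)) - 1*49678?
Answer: -59932286081/823498 ≈ -72778.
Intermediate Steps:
k = -7665/4 (k = 2 + (-4023 - 1*3650)/4 = 2 + (-4023 - 3650)/4 = 2 + (¼)*(-7673) = 2 - 7673/4 = -7665/4 ≈ -1916.3)
(-23100 - (847/10868 + k/5001)) - 1*49678 = (-23100 - (847/10868 - 7665/4/5001)) - 1*49678 = (-23100 - (847*(1/10868) - 7665/4*1/5001)) - 49678 = (-23100 - (77/988 - 2555/6668)) - 49678 = (-23100 - 1*(-251363/823498)) - 49678 = (-23100 + 251363/823498) - 49678 = -19022552437/823498 - 49678 = -59932286081/823498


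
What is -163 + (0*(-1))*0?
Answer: -163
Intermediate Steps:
-163 + (0*(-1))*0 = -163 + 0*0 = -163 + 0 = -163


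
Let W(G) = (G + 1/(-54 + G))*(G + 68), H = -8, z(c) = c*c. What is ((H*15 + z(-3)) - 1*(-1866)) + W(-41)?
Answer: 61533/95 ≈ 647.72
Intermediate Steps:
z(c) = c²
W(G) = (68 + G)*(G + 1/(-54 + G)) (W(G) = (G + 1/(-54 + G))*(68 + G) = (68 + G)*(G + 1/(-54 + G)))
((H*15 + z(-3)) - 1*(-1866)) + W(-41) = ((-8*15 + (-3)²) - 1*(-1866)) + (68 + (-41)³ - 3671*(-41) + 14*(-41)²)/(-54 - 41) = ((-120 + 9) + 1866) + (68 - 68921 + 150511 + 14*1681)/(-95) = (-111 + 1866) - (68 - 68921 + 150511 + 23534)/95 = 1755 - 1/95*105192 = 1755 - 105192/95 = 61533/95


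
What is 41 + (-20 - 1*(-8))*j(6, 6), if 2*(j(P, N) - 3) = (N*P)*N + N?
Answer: -1327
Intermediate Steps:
j(P, N) = 3 + N/2 + P*N²/2 (j(P, N) = 3 + ((N*P)*N + N)/2 = 3 + (P*N² + N)/2 = 3 + (N + P*N²)/2 = 3 + (N/2 + P*N²/2) = 3 + N/2 + P*N²/2)
41 + (-20 - 1*(-8))*j(6, 6) = 41 + (-20 - 1*(-8))*(3 + (½)*6 + (½)*6*6²) = 41 + (-20 + 8)*(3 + 3 + (½)*6*36) = 41 - 12*(3 + 3 + 108) = 41 - 12*114 = 41 - 1368 = -1327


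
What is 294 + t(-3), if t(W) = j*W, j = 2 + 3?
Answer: 279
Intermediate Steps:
j = 5
t(W) = 5*W
294 + t(-3) = 294 + 5*(-3) = 294 - 15 = 279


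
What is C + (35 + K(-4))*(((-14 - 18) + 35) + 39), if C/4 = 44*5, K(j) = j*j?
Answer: 3022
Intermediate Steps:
K(j) = j**2
C = 880 (C = 4*(44*5) = 4*220 = 880)
C + (35 + K(-4))*(((-14 - 18) + 35) + 39) = 880 + (35 + (-4)**2)*(((-14 - 18) + 35) + 39) = 880 + (35 + 16)*((-32 + 35) + 39) = 880 + 51*(3 + 39) = 880 + 51*42 = 880 + 2142 = 3022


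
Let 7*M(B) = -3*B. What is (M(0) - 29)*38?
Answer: -1102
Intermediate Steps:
M(B) = -3*B/7 (M(B) = (-3*B)/7 = -3*B/7)
(M(0) - 29)*38 = (-3/7*0 - 29)*38 = (0 - 29)*38 = -29*38 = -1102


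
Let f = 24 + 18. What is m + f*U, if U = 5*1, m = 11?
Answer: 221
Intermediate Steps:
U = 5
f = 42
m + f*U = 11 + 42*5 = 11 + 210 = 221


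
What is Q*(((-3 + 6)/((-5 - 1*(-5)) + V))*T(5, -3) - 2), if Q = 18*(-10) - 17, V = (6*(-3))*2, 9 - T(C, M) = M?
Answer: 591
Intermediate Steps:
T(C, M) = 9 - M
V = -36 (V = -18*2 = -36)
Q = -197 (Q = -180 - 17 = -197)
Q*(((-3 + 6)/((-5 - 1*(-5)) + V))*T(5, -3) - 2) = -197*(((-3 + 6)/((-5 - 1*(-5)) - 36))*(9 - 1*(-3)) - 2) = -197*((3/((-5 + 5) - 36))*(9 + 3) - 2) = -197*((3/(0 - 36))*12 - 2) = -197*((3/(-36))*12 - 2) = -197*((3*(-1/36))*12 - 2) = -197*(-1/12*12 - 2) = -197*(-1 - 2) = -197*(-3) = 591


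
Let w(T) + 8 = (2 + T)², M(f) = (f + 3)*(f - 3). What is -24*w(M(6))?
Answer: -19992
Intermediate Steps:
M(f) = (-3 + f)*(3 + f) (M(f) = (3 + f)*(-3 + f) = (-3 + f)*(3 + f))
w(T) = -8 + (2 + T)²
-24*w(M(6)) = -24*(-8 + (2 + (-9 + 6²))²) = -24*(-8 + (2 + (-9 + 36))²) = -24*(-8 + (2 + 27)²) = -24*(-8 + 29²) = -24*(-8 + 841) = -24*833 = -19992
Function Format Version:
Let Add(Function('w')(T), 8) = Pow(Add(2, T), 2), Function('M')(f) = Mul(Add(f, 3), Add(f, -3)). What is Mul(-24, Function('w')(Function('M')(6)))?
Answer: -19992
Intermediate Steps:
Function('M')(f) = Mul(Add(-3, f), Add(3, f)) (Function('M')(f) = Mul(Add(3, f), Add(-3, f)) = Mul(Add(-3, f), Add(3, f)))
Function('w')(T) = Add(-8, Pow(Add(2, T), 2))
Mul(-24, Function('w')(Function('M')(6))) = Mul(-24, Add(-8, Pow(Add(2, Add(-9, Pow(6, 2))), 2))) = Mul(-24, Add(-8, Pow(Add(2, Add(-9, 36)), 2))) = Mul(-24, Add(-8, Pow(Add(2, 27), 2))) = Mul(-24, Add(-8, Pow(29, 2))) = Mul(-24, Add(-8, 841)) = Mul(-24, 833) = -19992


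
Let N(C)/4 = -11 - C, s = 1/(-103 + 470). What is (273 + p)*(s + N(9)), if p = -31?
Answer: -7104878/367 ≈ -19359.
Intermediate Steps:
s = 1/367 ≈ 0.0027248
N(C) = -44 - 4*C (N(C) = 4*(-11 - C) = -44 - 4*C)
(273 + p)*(s + N(9)) = (273 - 31)*(1/367 + (-44 - 4*9)) = 242*(1/367 + (-44 - 36)) = 242*(1/367 - 80) = 242*(-29359/367) = -7104878/367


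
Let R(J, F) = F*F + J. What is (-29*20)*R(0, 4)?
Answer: -9280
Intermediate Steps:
R(J, F) = J + F² (R(J, F) = F² + J = J + F²)
(-29*20)*R(0, 4) = (-29*20)*(0 + 4²) = -580*(0 + 16) = -580*16 = -9280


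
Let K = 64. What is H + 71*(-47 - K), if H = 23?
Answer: -7858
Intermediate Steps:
H + 71*(-47 - K) = 23 + 71*(-47 - 1*64) = 23 + 71*(-47 - 64) = 23 + 71*(-111) = 23 - 7881 = -7858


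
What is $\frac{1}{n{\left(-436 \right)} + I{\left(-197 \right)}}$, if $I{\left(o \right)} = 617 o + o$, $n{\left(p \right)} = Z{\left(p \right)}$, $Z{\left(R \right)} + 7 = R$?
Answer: $- \frac{1}{122189} \approx -8.184 \cdot 10^{-6}$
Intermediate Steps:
$Z{\left(R \right)} = -7 + R$
$n{\left(p \right)} = -7 + p$
$I{\left(o \right)} = 618 o$
$\frac{1}{n{\left(-436 \right)} + I{\left(-197 \right)}} = \frac{1}{\left(-7 - 436\right) + 618 \left(-197\right)} = \frac{1}{-443 - 121746} = \frac{1}{-122189} = - \frac{1}{122189}$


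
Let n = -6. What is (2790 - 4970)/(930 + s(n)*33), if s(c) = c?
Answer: -545/183 ≈ -2.9781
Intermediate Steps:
(2790 - 4970)/(930 + s(n)*33) = (2790 - 4970)/(930 - 6*33) = -2180/(930 - 198) = -2180/732 = -2180*1/732 = -545/183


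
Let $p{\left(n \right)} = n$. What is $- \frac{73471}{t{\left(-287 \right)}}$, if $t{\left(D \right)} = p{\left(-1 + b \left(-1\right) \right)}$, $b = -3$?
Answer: $- \frac{73471}{2} \approx -36736.0$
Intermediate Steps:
$t{\left(D \right)} = 2$ ($t{\left(D \right)} = -1 - -3 = -1 + 3 = 2$)
$- \frac{73471}{t{\left(-287 \right)}} = - \frac{73471}{2}$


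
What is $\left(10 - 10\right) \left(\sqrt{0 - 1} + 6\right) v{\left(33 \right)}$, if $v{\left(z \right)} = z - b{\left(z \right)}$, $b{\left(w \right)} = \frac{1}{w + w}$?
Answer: $0$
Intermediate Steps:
$b{\left(w \right)} = \frac{1}{2 w}$
$v{\left(z \right)} = z - \frac{1}{2 z}$
$\left(10 - 10\right) \left(\sqrt{0 - 1} + 6\right) v{\left(33 \right)} = \left(10 - 10\right) \left(\sqrt{0 - 1} + 6\right) \left(33 - \frac{1}{2 \cdot 33}\right) = 0 \left(\sqrt{-1} + 6\right) \left(33 - \frac{1}{66}\right) = 0 \left(i + 6\right) \left(33 - \frac{1}{66}\right) = 0 \left(6 + i\right) \frac{2177}{66} = 0 \cdot \frac{2177}{66} = 0$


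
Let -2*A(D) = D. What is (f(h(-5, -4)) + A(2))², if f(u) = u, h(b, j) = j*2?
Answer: 81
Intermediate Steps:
h(b, j) = 2*j
A(D) = -D/2
(f(h(-5, -4)) + A(2))² = (2*(-4) - ½*2)² = (-8 - 1)² = (-9)² = 81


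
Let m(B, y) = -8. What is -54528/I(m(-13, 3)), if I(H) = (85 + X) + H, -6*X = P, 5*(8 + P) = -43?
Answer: -1635840/2393 ≈ -683.59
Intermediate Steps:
P = -83/5 (P = -8 + (1/5)*(-43) = -8 - 43/5 = -83/5 ≈ -16.600)
X = 83/30 (X = -1/6*(-83/5) = 83/30 ≈ 2.7667)
I(H) = 2633/30 + H (I(H) = (85 + 83/30) + H = 2633/30 + H)
-54528/I(m(-13, 3)) = -54528/(2633/30 - 8) = -54528/2393/30 = -54528*30/2393 = -1635840/2393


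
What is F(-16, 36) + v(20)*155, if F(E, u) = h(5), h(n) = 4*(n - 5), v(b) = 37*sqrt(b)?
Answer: 11470*sqrt(5) ≈ 25648.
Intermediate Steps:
h(n) = -20 + 4*n (h(n) = 4*(-5 + n) = -20 + 4*n)
F(E, u) = 0 (F(E, u) = -20 + 4*5 = -20 + 20 = 0)
F(-16, 36) + v(20)*155 = 0 + (37*sqrt(20))*155 = 0 + (37*(2*sqrt(5)))*155 = 0 + (74*sqrt(5))*155 = 0 + 11470*sqrt(5) = 11470*sqrt(5)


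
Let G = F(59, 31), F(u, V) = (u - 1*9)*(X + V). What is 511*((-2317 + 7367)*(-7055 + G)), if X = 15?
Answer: -12270515250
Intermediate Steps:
F(u, V) = (-9 + u)*(15 + V) (F(u, V) = (u - 1*9)*(15 + V) = (u - 9)*(15 + V) = (-9 + u)*(15 + V))
G = 2300 (G = -135 - 9*31 + 15*59 + 31*59 = -135 - 279 + 885 + 1829 = 2300)
511*((-2317 + 7367)*(-7055 + G)) = 511*((-2317 + 7367)*(-7055 + 2300)) = 511*(5050*(-4755)) = 511*(-24012750) = -12270515250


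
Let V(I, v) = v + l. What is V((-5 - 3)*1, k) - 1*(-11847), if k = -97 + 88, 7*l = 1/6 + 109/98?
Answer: 12181490/1029 ≈ 11838.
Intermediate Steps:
l = 188/1029 (l = (1/6 + 109/98)/7 = (1*(⅙) + 109*(1/98))/7 = (⅙ + 109/98)/7 = (⅐)*(188/147) = 188/1029 ≈ 0.18270)
k = -9
V(I, v) = 188/1029 + v (V(I, v) = v + 188/1029 = 188/1029 + v)
V((-5 - 3)*1, k) - 1*(-11847) = (188/1029 - 9) - 1*(-11847) = -9073/1029 + 11847 = 12181490/1029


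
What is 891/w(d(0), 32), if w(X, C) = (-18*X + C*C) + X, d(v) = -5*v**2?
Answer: 891/1024 ≈ 0.87012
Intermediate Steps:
w(X, C) = C**2 - 17*X (w(X, C) = (-18*X + C**2) + X = (C**2 - 18*X) + X = C**2 - 17*X)
891/w(d(0), 32) = 891/(32**2 - (-85)*0**2) = 891/(1024 - (-85)*0) = 891/(1024 - 17*0) = 891/(1024 + 0) = 891/1024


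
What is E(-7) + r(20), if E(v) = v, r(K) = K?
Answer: 13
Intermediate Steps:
E(-7) + r(20) = -7 + 20 = 13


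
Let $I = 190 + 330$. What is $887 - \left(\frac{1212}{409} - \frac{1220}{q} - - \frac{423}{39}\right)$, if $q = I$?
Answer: $\frac{716189}{818} \approx 875.54$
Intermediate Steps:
$I = 520$
$q = 520$
$887 - \left(\frac{1212}{409} - \frac{1220}{q} - - \frac{423}{39}\right) = 887 - \left(- \frac{61}{26} + \frac{1212}{409} - - \frac{423}{39}\right) = 887 - \left(- \frac{61}{26} + \frac{1212}{409} - \left(-423\right) \frac{1}{39}\right) = 887 + \left(9 \left(- \frac{47}{39}\right) - \left(\frac{1212}{409} - \frac{61}{26}\right)\right) = 887 - \frac{9377}{818} = \frac{716189}{818}$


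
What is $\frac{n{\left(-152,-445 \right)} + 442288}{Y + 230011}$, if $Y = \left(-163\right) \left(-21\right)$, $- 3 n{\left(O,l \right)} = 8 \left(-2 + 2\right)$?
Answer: $\frac{221144}{116717} \approx 1.8947$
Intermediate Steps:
$n{\left(O,l \right)} = 0$ ($n{\left(O,l \right)} = - \frac{8 \left(-2 + 2\right)}{3} = - \frac{8 \cdot 0}{3} = \left(- \frac{1}{3}\right) 0 = 0$)
$Y = 3423$
$\frac{n{\left(-152,-445 \right)} + 442288}{Y + 230011} = \frac{0 + 442288}{3423 + 230011} = \frac{442288}{233434} = 442288 \cdot \frac{1}{233434} = \frac{221144}{116717}$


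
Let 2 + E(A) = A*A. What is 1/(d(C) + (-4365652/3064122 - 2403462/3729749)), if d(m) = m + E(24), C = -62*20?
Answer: -5714202982689/3817482829956730 ≈ -0.0014969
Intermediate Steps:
E(A) = -2 + A² (E(A) = -2 + A*A = -2 + A²)
C = -1240
d(m) = 574 + m (d(m) = m + (-2 + 24²) = m + (-2 + 576) = m + 574 = 574 + m)
1/(d(C) + (-4365652/3064122 - 2403462/3729749)) = 1/((574 - 1240) + (-4365652/3064122 - 2403462/3729749)) = 1/(-666 + (-4365652*1/3064122 - 2403462*1/3729749)) = 1/(-666 + (-2182826/1532061 - 2403462/3729749)) = 1/(-666 - 11823643485856/5714202982689) = 1/(-3817482829956730/5714202982689) = -5714202982689/3817482829956730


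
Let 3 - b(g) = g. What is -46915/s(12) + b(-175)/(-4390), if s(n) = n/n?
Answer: -102978514/2195 ≈ -46915.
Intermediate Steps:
b(g) = 3 - g
s(n) = 1
-46915/s(12) + b(-175)/(-4390) = -46915/1 + (3 - 1*(-175))/(-4390) = -46915*1 + (3 + 175)*(-1/4390) = -46915 + 178*(-1/4390) = -46915 - 89/2195 = -102978514/2195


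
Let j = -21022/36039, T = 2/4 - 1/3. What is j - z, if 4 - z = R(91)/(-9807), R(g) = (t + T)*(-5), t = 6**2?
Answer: -460966741/100981278 ≈ -4.5649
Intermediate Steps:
t = 36
T = 1/6 (T = 2*(1/4) - 1*1/3 = 1/2 - 1/3 = 1/6 ≈ 0.16667)
j = -21022/36039 (j = -21022*1/36039 = -21022/36039 ≈ -0.58331)
R(g) = -1085/6 (R(g) = (36 + 1/6)*(-5) = (217/6)*(-5) = -1085/6)
z = 33469/8406 (z = 4 - (-1085)/(6*(-9807)) = 4 - (-1085)*(-1)/(6*9807) = 4 - 1*155/8406 = 4 - 155/8406 = 33469/8406 ≈ 3.9816)
j - z = -21022/36039 - 1*33469/8406 = -21022/36039 - 33469/8406 = -460966741/100981278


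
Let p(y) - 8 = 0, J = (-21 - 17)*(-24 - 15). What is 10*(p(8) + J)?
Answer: 14900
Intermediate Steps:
J = 1482 (J = -38*(-39) = 1482)
p(y) = 8 (p(y) = 8 + 0 = 8)
10*(p(8) + J) = 10*(8 + 1482) = 10*1490 = 14900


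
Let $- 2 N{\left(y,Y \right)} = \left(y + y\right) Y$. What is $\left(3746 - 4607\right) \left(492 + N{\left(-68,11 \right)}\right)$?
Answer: $-1067640$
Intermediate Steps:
$N{\left(y,Y \right)} = - Y y$ ($N{\left(y,Y \right)} = - \frac{\left(y + y\right) Y}{2} = - \frac{2 y Y}{2} = - \frac{2 Y y}{2} = - Y y$)
$\left(3746 - 4607\right) \left(492 + N{\left(-68,11 \right)}\right) = \left(3746 - 4607\right) \left(492 - 11 \left(-68\right)\right) = - 861 \left(492 + 748\right) = \left(-861\right) 1240 = -1067640$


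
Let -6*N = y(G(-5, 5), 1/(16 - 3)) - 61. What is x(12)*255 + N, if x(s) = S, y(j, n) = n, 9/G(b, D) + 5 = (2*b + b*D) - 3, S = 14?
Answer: 46542/13 ≈ 3580.2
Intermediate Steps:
G(b, D) = 9/(-8 + 2*b + D*b) (G(b, D) = 9/(-5 + ((2*b + b*D) - 3)) = 9/(-5 + ((2*b + D*b) - 3)) = 9/(-5 + (-3 + 2*b + D*b)) = 9/(-8 + 2*b + D*b))
x(s) = 14
N = 132/13 (N = -(1/(16 - 3) - 61)/6 = -(1/13 - 61)/6 = -⅙*(-792/13) = 132/13 ≈ 10.154)
x(12)*255 + N = 14*255 + 132/13 = 3570 + 132/13 = 46542/13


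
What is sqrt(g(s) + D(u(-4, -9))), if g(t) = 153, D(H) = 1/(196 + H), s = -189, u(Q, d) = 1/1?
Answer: sqrt(5937974)/197 ≈ 12.370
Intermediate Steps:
u(Q, d) = 1
sqrt(g(s) + D(u(-4, -9))) = sqrt(153 + 1/(196 + 1)) = sqrt(153 + 1/197) = sqrt(30142/197) = sqrt(5937974)/197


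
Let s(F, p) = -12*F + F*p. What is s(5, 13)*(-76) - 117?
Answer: -497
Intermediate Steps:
s(5, 13)*(-76) - 117 = (5*(-12 + 13))*(-76) - 117 = (5*1)*(-76) - 117 = 5*(-76) - 117 = -380 - 117 = -497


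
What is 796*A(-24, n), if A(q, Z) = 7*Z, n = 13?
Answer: 72436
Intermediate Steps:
796*A(-24, n) = 796*(7*13) = 796*91 = 72436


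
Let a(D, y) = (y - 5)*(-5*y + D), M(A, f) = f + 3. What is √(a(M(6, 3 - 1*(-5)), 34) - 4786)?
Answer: I*√9397 ≈ 96.938*I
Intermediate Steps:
M(A, f) = 3 + f
a(D, y) = (-5 + y)*(D - 5*y)
√(a(M(6, 3 - 1*(-5)), 34) - 4786) = √((-5*(3 + (3 - 1*(-5))) - 5*34² + 25*34 + (3 + (3 - 1*(-5)))*34) - 4786) = √((-5*(3 + (3 + 5)) - 5*1156 + 850 + (3 + (3 + 5))*34) - 4786) = √((-5*(3 + 8) - 5780 + 850 + (3 + 8)*34) - 4786) = √((-5*11 - 5780 + 850 + 11*34) - 4786) = √((-55 - 5780 + 850 + 374) - 4786) = √(-4611 - 4786) = √(-9397) = I*√9397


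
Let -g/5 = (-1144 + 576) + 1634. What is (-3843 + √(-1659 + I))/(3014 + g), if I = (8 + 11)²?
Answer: 1281/772 - I*√1298/2316 ≈ 1.6593 - 0.015556*I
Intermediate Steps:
g = -5330 (g = -5*((-1144 + 576) + 1634) = -5*(-568 + 1634) = -5*1066 = -5330)
I = 361 (I = 19² = 361)
(-3843 + √(-1659 + I))/(3014 + g) = (-3843 + √(-1659 + 361))/(3014 - 5330) = (-3843 + √(-1298))/(-2316) = (-3843 + I*√1298)*(-1/2316) = 1281/772 - I*√1298/2316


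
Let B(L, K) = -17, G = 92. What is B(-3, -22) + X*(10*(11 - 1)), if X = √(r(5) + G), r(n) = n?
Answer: -17 + 100*√97 ≈ 967.89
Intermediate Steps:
X = √97 (X = √(5 + 92) = √97 ≈ 9.8489)
B(-3, -22) + X*(10*(11 - 1)) = -17 + √97*(10*(11 - 1)) = -17 + √97*(10*10) = -17 + √97*100 = -17 + 100*√97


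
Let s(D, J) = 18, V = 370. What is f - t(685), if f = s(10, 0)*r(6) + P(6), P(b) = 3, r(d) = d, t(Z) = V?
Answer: -259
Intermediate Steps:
t(Z) = 370
f = 111 (f = 18*6 + 3 = 108 + 3 = 111)
f - t(685) = 111 - 1*370 = 111 - 370 = -259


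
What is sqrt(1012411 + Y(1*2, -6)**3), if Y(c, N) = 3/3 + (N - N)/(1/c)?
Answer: 2*sqrt(253103) ≈ 1006.2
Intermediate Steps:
Y(c, N) = 1 (Y(c, N) = 3*(1/3) + 0*c = 1 + 0 = 1)
sqrt(1012411 + Y(1*2, -6)**3) = sqrt(1012411 + 1**3) = sqrt(1012411 + 1) = sqrt(1012412) = 2*sqrt(253103)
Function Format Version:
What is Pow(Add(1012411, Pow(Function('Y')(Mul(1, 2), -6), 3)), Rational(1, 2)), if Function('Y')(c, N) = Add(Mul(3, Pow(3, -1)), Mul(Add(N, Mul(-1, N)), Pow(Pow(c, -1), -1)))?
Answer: Mul(2, Pow(253103, Rational(1, 2))) ≈ 1006.2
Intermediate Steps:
Function('Y')(c, N) = 1 (Function('Y')(c, N) = Add(Mul(3, Rational(1, 3)), Mul(0, c)) = Add(1, 0) = 1)
Pow(Add(1012411, Pow(Function('Y')(Mul(1, 2), -6), 3)), Rational(1, 2)) = Pow(Add(1012411, Pow(1, 3)), Rational(1, 2)) = Pow(Add(1012411, 1), Rational(1, 2)) = Pow(1012412, Rational(1, 2)) = Mul(2, Pow(253103, Rational(1, 2)))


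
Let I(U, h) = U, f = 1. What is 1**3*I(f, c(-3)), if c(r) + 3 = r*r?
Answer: 1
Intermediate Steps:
c(r) = -3 + r**2 (c(r) = -3 + r*r = -3 + r**2)
1**3*I(f, c(-3)) = 1**3*1 = 1*1 = 1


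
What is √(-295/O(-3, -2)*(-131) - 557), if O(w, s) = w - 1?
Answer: I*√40873/2 ≈ 101.09*I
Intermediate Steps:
O(w, s) = -1 + w
√(-295/O(-3, -2)*(-131) - 557) = √(-295/(-1 - 3)*(-131) - 557) = √(-295/(-4)*(-131) - 557) = √(-295*(-¼)*(-131) - 557) = √((295/4)*(-131) - 557) = √(-38645/4 - 557) = √(-40873/4) = I*√40873/2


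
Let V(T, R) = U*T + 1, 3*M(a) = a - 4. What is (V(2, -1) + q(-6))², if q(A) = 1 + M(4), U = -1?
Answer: 0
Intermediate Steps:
M(a) = -4/3 + a/3 (M(a) = (a - 4)/3 = (-4 + a)/3 = -4/3 + a/3)
q(A) = 1 (q(A) = 1 + (-4/3 + (⅓)*4) = 1 + (-4/3 + 4/3) = 1 + 0 = 1)
V(T, R) = 1 - T (V(T, R) = -T + 1 = 1 - T)
(V(2, -1) + q(-6))² = ((1 - 1*2) + 1)² = ((1 - 2) + 1)² = (-1 + 1)² = 0² = 0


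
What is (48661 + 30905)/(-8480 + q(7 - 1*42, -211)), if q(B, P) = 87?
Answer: -79566/8393 ≈ -9.4800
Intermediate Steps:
(48661 + 30905)/(-8480 + q(7 - 1*42, -211)) = (48661 + 30905)/(-8480 + 87) = 79566/(-8393) = 79566*(-1/8393) = -79566/8393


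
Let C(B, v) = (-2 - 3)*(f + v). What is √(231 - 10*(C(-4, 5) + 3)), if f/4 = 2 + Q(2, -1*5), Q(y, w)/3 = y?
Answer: √2051 ≈ 45.288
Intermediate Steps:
Q(y, w) = 3*y
f = 32 (f = 4*(2 + 3*2) = 4*(2 + 6) = 4*8 = 32)
C(B, v) = -160 - 5*v (C(B, v) = (-2 - 3)*(32 + v) = -5*(32 + v) = -160 - 5*v)
√(231 - 10*(C(-4, 5) + 3)) = √(231 - 10*((-160 - 5*5) + 3)) = √(231 - 10*((-160 - 25) + 3)) = √(231 - 10*(-185 + 3)) = √(231 - 10*(-182)) = √(231 + 1820) = √2051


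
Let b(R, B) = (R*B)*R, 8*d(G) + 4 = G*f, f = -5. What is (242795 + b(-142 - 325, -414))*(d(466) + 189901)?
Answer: -68294256782287/4 ≈ -1.7074e+13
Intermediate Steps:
d(G) = -½ - 5*G/8 (d(G) = -½ + (G*(-5))/8 = -½ + (-5*G)/8 = -½ - 5*G/8)
b(R, B) = B*R² (b(R, B) = (B*R)*R = B*R²)
(242795 + b(-142 - 325, -414))*(d(466) + 189901) = (242795 - 414*(-142 - 325)²)*((-½ - 5/8*466) + 189901) = (242795 - 414*(-467)²)*((-½ - 1165/4) + 189901) = (242795 - 414*218089)*(-1167/4 + 189901) = (242795 - 90288846)*(758437/4) = -90046051*758437/4 = -68294256782287/4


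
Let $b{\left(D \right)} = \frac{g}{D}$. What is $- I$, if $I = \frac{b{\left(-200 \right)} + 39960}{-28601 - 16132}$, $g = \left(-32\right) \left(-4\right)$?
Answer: $\frac{998984}{1118325} \approx 0.89329$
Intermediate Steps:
$g = 128$
$b{\left(D \right)} = \frac{128}{D}$
$I = - \frac{998984}{1118325}$ ($I = \frac{\frac{128}{-200} + 39960}{-28601 - 16132} = \frac{128 \left(- \frac{1}{200}\right) + 39960}{-28601 - 16132} = \frac{- \frac{16}{25} + 39960}{-44733} = \frac{998984}{25} \left(- \frac{1}{44733}\right) = - \frac{998984}{1118325} \approx -0.89329$)
$- I = \left(-1\right) \left(- \frac{998984}{1118325}\right) = \frac{998984}{1118325}$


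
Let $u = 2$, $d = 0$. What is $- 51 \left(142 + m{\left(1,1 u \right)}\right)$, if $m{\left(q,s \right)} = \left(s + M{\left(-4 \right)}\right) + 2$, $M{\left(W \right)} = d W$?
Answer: $-7446$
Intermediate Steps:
$M{\left(W \right)} = 0$ ($M{\left(W \right)} = 0 W = 0$)
$m{\left(q,s \right)} = 2 + s$ ($m{\left(q,s \right)} = \left(s + 0\right) + 2 = s + 2 = 2 + s$)
$- 51 \left(142 + m{\left(1,1 u \right)}\right) = - 51 \left(142 + \left(2 + 1 \cdot 2\right)\right) = - 51 \left(142 + \left(2 + 2\right)\right) = - 51 \left(142 + 4\right) = \left(-51\right) 146 = -7446$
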